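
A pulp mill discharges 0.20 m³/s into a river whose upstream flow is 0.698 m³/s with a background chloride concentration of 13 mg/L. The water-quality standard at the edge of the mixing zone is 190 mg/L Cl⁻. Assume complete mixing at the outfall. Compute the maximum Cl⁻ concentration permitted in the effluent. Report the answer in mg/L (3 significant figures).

808 mg/L

Mass balance: 190·0.898 = 0.2·Cₑ + 0.698·13.
Cₑ = (170.6 − 9.074) / 0.2 = 807.7 mg/L.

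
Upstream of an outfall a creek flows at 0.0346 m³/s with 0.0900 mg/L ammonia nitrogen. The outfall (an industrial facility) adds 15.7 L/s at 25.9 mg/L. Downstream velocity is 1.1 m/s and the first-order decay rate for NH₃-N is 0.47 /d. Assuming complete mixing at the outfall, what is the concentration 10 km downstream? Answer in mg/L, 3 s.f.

7.75 mg/L

15.7 L/s = 0.0157 m³/s.
After complete mixing, C₀ = (0.0157·25.9 + 0.0346·0.09) / 0.0503 = 8.146 mg/L.
Travel time t = 1e+04 m / 1.1 m/s = 9091 s = 0.1052 d.
C = 8.146·exp(−0.47·0.1052) = 8.146·0.9518 = 7.753 mg/L.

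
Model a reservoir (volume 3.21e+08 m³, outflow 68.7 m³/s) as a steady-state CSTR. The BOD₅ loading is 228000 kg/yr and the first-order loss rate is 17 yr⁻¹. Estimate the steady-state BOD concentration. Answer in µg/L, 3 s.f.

29.9 µg/L

Outflow Q = 68.7 m³/s × 3.156e+07 s/yr = 2.168e+09 m³/yr.
Steady-state CSTR mass balance: W = Q·C + k·V·C, so C = W/(Q + kV).
Q + kV = 2.168e+09 + 17·3.21e+08 = 7.625e+09 m³/yr.
C = 228000/7.625e+09 = 2.99e-05 kg/m³ = 0.0299 mg/L = 29.9 µg/L.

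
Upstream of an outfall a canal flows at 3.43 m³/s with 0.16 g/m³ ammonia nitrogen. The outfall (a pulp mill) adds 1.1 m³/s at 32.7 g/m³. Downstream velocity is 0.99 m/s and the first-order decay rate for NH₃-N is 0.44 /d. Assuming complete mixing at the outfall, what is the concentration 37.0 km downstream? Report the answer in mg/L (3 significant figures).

After complete mixing, C₀ = (1.1·32.7 + 3.43·0.16) / 4.53 = 8.062 mg/L.
Travel time t = 3.7e+04 m / 0.99 m/s = 3.737e+04 s = 0.4326 d.
C = 8.062·exp(−0.44·0.4326) = 8.062·0.8267 = 6.664 mg/L.

6.66 mg/L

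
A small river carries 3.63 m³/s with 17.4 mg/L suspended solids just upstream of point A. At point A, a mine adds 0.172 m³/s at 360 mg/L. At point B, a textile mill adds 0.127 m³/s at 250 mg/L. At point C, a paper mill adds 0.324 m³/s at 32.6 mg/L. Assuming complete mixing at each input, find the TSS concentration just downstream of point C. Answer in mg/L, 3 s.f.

After input A: C = (3.63·17.4 + 0.172·360) / 3.802 = 32.9 mg/L.
After input B: C = (3.802·32.9 + 0.127·250) / 3.929 = 39.92 mg/L.
After input C: C = (3.929·39.92 + 0.324·32.6) / 4.253 = 39.36 mg/L.

39.4 mg/L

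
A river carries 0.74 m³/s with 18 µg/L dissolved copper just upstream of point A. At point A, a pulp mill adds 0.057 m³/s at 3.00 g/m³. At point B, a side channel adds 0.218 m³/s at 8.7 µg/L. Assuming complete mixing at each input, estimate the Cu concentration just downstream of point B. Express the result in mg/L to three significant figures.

0.183 mg/L

18 µg/L = 0.018 mg/L.
After input A: C = (0.74·0.018 + 0.057·3) / 0.797 = 0.2313 mg/L.
8.7 µg/L = 0.0087 mg/L.
After input B: C = (0.797·0.2313 + 0.218·0.0087) / 1.015 = 0.1835 mg/L.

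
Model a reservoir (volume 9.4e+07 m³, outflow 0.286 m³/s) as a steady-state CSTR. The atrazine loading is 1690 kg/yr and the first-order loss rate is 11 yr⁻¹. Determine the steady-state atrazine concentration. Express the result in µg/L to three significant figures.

1.62 µg/L

Outflow Q = 0.286 m³/s × 3.156e+07 s/yr = 9.025e+06 m³/yr.
Steady-state CSTR mass balance: W = Q·C + k·V·C, so C = W/(Q + kV).
Q + kV = 9.025e+06 + 11·9.4e+07 = 1.043e+09 m³/yr.
C = 1690/1.043e+09 = 1.62e-06 kg/m³ = 0.00162 mg/L = 1.62 µg/L.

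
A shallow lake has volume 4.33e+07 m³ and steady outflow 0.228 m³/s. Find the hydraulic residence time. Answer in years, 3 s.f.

Q = 0.228 m³/s × 3.156e+07 s/yr = 7.195e+06 m³/yr.
Hydraulic residence time τ = V/Q = 4.33e+07/7.195e+06 = 6.018 yr.

6.02 yr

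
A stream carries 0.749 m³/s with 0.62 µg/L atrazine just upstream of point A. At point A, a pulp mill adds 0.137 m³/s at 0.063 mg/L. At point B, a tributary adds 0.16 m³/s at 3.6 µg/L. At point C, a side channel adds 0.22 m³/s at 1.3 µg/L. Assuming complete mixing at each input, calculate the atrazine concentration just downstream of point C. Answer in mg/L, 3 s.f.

0.62 µg/L = 0.00062 mg/L.
After input A: C = (0.749·0.00062 + 0.137·0.063) / 0.886 = 0.01027 mg/L.
3.6 µg/L = 0.0036 mg/L.
After input B: C = (0.886·0.01027 + 0.16·0.0036) / 1.046 = 0.009246 mg/L.
1.3 µg/L = 0.0013 mg/L.
After input C: C = (1.046·0.009246 + 0.22·0.0013) / 1.266 = 0.007865 mg/L.

0.00787 mg/L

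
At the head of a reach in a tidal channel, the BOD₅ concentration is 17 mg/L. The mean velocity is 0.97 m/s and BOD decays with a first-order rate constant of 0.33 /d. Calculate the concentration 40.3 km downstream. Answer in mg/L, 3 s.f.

Travel time t = 40.3 km / 0.97 m/s = 4.03e+04/0.97 = 4.155e+04 s = 0.4809 d.
First-order decay: C = 17·exp(−0.33·0.4809) = 17·0.8533 = 14.51 mg/L.

14.5 mg/L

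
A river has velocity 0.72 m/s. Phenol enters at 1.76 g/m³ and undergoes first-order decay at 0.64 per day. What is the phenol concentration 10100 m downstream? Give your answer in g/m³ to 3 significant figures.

Travel time t = 10100 m / 0.72 m/s = 1.01e+04/0.72 = 1.403e+04 s = 0.1624 d.
First-order decay: C = 1.76·exp(−0.64·0.1624) = 1.76·0.9013 = 1.586 g/m³.

1.59 g/m³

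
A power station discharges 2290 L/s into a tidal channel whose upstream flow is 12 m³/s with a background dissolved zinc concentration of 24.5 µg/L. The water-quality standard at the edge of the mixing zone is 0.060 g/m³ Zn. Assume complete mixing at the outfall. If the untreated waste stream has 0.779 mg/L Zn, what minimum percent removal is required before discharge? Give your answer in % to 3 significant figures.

2290 L/s = 2.29 m³/s.
24.5 µg/L = 0.0245 mg/L.
Mass balance: 0.06·14.29 = 2.29·Cₑ + 12·0.0245.
Cₑ = (0.8574 − 0.294) / 2.29 = 0.246 mg/L.
Required removal = 1 − 0.246/0.779 = 68.42 %.

68.4 %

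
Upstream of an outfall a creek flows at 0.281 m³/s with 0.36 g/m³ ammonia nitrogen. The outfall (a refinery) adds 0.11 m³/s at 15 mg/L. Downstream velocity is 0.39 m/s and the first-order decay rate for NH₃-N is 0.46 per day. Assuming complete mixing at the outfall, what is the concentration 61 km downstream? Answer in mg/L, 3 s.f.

After complete mixing, C₀ = (0.11·15 + 0.281·0.36) / 0.391 = 4.479 mg/L.
Travel time t = 6.1e+04 m / 0.39 m/s = 1.564e+05 s = 1.81 d.
C = 4.479·exp(−0.46·1.81) = 4.479·0.4349 = 1.948 mg/L.

1.95 mg/L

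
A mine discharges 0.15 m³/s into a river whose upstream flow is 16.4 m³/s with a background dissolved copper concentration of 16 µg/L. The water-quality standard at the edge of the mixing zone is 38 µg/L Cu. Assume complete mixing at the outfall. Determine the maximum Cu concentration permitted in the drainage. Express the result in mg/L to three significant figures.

2.44 mg/L

16 µg/L = 0.016 mg/L.
38 µg/L = 0.038 mg/L.
Mass balance: 0.038·16.55 = 0.15·Cₑ + 16.4·0.016.
Cₑ = (0.6289 − 0.2624) / 0.15 = 2.443 mg/L.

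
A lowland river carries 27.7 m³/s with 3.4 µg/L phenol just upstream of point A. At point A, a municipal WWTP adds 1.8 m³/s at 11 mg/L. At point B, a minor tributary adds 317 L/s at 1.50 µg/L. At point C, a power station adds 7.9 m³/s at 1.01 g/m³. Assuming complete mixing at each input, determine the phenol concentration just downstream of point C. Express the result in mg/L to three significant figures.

3.4 µg/L = 0.0034 mg/L.
After input A: C = (27.7·0.0034 + 1.8·11) / 29.5 = 0.6744 mg/L.
317 L/s = 0.317 m³/s.
1.50 µg/L = 0.0015 mg/L.
After input B: C = (29.5·0.6744 + 0.317·0.0015) / 29.82 = 0.6672 mg/L.
After input C: C = (29.82·0.6672 + 7.9·1.01) / 37.72 = 0.739 mg/L.

0.739 mg/L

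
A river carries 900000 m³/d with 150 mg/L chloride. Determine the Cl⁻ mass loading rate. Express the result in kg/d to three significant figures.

135000 kg/d

900000 m³/d = 10.42 m³/s.
Mass flux = Q·C = 10.42 m³/s × 150 g/m³ = 1562 g/s.
= 1562 g/s × 86.4 = 1.35e+05 kg/d.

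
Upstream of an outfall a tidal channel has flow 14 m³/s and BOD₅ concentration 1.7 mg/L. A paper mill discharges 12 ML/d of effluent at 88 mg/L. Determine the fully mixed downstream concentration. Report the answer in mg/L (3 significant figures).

2.55 mg/L

12 ML/d = 0.1389 m³/s.
By mass balance at complete mixing, C = (0.1389·88 + 14·1.7) / (0.1389 + 14) = 36.02/14.14 = 2.548 mg/L.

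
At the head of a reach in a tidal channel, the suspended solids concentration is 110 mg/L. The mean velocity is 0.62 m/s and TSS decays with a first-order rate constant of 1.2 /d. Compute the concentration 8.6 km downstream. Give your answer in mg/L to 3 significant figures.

Travel time t = 8.6 km / 0.62 m/s = 8600/0.62 = 1.387e+04 s = 0.1605 d.
First-order decay: C = 110·exp(−1.2·0.1605) = 110·0.8248 = 90.72 mg/L.

90.7 mg/L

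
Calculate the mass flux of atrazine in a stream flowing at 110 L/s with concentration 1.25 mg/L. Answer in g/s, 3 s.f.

0.138 g/s

110 L/s = 0.11 m³/s.
Mass flux = Q·C = 0.11 m³/s × 1.25 g/m³ = 0.1375 g/s.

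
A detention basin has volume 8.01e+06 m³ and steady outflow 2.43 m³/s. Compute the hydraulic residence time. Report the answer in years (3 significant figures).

0.104 yr

Q = 2.43 m³/s × 3.156e+07 s/yr = 7.668e+07 m³/yr.
Hydraulic residence time τ = V/Q = 8.01e+06/7.668e+07 = 0.1045 yr.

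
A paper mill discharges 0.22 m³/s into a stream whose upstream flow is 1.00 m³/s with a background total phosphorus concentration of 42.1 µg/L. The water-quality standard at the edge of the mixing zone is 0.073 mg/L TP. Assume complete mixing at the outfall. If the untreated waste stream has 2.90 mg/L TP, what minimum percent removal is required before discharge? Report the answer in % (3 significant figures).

92.6 %

42.1 µg/L = 0.0421 mg/L.
Mass balance: 0.073·1.22 = 0.22·Cₑ + 1·0.0421.
Cₑ = (0.08906 − 0.0421) / 0.22 = 0.2135 mg/L.
Required removal = 1 − 0.2135/2.90 = 92.64 %.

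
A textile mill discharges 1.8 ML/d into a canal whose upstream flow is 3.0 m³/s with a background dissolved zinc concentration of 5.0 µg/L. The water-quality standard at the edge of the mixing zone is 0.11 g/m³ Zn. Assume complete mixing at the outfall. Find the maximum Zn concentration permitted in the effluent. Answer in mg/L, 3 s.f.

1.8 ML/d = 0.02083 m³/s.
5.0 µg/L = 0.005 mg/L.
Mass balance: 0.11·3.021 = 0.02083·Cₑ + 3·0.005.
Cₑ = (0.3323 − 0.015) / 0.02083 = 15.23 mg/L.

15.2 mg/L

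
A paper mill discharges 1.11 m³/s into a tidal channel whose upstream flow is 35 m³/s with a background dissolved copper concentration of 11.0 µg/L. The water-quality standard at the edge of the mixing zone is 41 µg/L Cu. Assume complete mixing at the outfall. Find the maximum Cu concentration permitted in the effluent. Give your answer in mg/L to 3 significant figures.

11.0 µg/L = 0.011 mg/L.
41 µg/L = 0.041 mg/L.
Mass balance: 0.041·36.11 = 1.11·Cₑ + 35·0.011.
Cₑ = (1.481 − 0.385) / 1.11 = 0.9869 mg/L.

0.987 mg/L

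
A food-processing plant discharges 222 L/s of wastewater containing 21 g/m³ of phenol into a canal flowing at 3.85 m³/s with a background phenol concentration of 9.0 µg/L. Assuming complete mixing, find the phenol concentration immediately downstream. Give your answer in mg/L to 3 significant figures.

222 L/s = 0.222 m³/s.
9.0 µg/L = 0.009 mg/L.
Conservation of mass across the mixing zone: C = (0.222·21 + 3.85·0.009) / (0.222 + 3.85) = 4.697/4.072 = 1.153 mg/L.

1.15 mg/L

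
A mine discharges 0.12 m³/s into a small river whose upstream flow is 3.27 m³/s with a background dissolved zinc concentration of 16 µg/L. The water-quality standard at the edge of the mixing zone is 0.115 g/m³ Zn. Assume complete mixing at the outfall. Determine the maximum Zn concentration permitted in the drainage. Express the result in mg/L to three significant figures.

16 µg/L = 0.016 mg/L.
Mass balance: 0.115·3.39 = 0.12·Cₑ + 3.27·0.016.
Cₑ = (0.3899 − 0.05232) / 0.12 = 2.813 mg/L.

2.81 mg/L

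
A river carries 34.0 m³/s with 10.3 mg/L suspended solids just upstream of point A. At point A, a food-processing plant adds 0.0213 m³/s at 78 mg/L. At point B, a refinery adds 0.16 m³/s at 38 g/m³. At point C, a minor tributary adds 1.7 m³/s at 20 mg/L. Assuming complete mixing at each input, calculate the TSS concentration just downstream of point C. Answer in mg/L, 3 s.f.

After input A: C = (34·10.3 + 0.0213·78) / 34.02 = 10.34 mg/L.
After input B: C = (34.02·10.34 + 0.16·38) / 34.18 = 10.47 mg/L.
After input C: C = (34.18·10.47 + 1.7·20) / 35.88 = 10.92 mg/L.

10.9 mg/L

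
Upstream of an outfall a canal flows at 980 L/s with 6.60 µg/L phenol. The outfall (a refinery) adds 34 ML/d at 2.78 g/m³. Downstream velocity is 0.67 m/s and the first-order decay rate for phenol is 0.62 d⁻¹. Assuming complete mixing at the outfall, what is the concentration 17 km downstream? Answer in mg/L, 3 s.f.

0.668 mg/L

34 ML/d = 0.3935 m³/s.
980 L/s = 0.98 m³/s.
6.60 µg/L = 0.0066 mg/L.
After complete mixing, C₀ = (0.3935·2.78 + 0.98·0.0066) / 1.374 = 0.8012 mg/L.
Travel time t = 1.7e+04 m / 0.67 m/s = 2.537e+04 s = 0.2937 d.
C = 0.8012·exp(−0.62·0.2937) = 0.8012·0.8335 = 0.6678 mg/L.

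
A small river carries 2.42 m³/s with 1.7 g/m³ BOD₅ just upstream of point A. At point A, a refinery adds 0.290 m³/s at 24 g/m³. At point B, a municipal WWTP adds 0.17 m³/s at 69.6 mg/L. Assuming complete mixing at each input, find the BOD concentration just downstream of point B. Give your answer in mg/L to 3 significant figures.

7.95 mg/L

After input A: C = (2.42·1.7 + 0.29·24) / 2.71 = 4.086 mg/L.
After input B: C = (2.71·4.086 + 0.17·69.6) / 2.88 = 7.953 mg/L.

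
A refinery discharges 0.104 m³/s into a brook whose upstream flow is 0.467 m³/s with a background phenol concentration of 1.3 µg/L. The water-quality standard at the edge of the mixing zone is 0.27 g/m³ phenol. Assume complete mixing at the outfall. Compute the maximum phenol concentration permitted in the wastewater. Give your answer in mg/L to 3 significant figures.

1.48 mg/L

1.3 µg/L = 0.0013 mg/L.
Mass balance: 0.27·0.571 = 0.104·Cₑ + 0.467·0.0013.
Cₑ = (0.1542 − 0.0006071) / 0.104 = 1.477 mg/L.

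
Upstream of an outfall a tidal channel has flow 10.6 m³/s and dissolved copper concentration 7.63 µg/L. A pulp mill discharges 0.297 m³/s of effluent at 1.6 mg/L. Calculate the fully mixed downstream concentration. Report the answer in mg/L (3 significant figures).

7.63 µg/L = 0.00763 mg/L.
Flow-weighted mixing gives C = (0.297·1.6 + 10.6·0.00763) / (0.297 + 10.6) = 0.5561/10.9 = 0.05103 mg/L.

0.0510 mg/L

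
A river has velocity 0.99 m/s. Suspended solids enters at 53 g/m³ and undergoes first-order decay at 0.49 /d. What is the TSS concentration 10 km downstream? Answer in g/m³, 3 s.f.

Travel time t = 10 km / 0.99 m/s = 1e+04/0.99 = 1.01e+04 s = 0.1169 d.
First-order decay: C = 53·exp(−0.49·0.1169) = 53·0.9443 = 50.05 g/m³.

50.0 g/m³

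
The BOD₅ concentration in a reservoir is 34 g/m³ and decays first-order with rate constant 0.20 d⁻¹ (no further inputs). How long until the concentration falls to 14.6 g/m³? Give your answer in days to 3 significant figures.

t = ln(C₀/C)/k = ln(34/14.6)/0.20 = 0.8453/0.20 = 4.227 d.

4.23 d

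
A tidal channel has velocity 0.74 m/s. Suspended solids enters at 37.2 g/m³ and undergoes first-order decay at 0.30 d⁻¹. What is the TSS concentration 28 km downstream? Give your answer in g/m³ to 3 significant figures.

Travel time t = 28 km / 0.74 m/s = 2.8e+04/0.74 = 3.784e+04 s = 0.4379 d.
First-order decay: C = 37.2·exp(−0.30·0.4379) = 37.2·0.8769 = 32.62 g/m³.

32.6 g/m³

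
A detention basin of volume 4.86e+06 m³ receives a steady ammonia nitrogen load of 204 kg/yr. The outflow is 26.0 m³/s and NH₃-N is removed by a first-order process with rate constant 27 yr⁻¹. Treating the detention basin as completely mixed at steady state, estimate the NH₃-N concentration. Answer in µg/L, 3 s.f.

Outflow Q = 26.0 m³/s × 3.156e+07 s/yr = 8.205e+08 m³/yr.
Steady-state CSTR mass balance: W = Q·C + k·V·C, so C = W/(Q + kV).
Q + kV = 8.205e+08 + 27·4.86e+06 = 9.517e+08 m³/yr.
C = 204/9.517e+08 = 2.143e-07 kg/m³ = 0.0002143 mg/L = 0.2143 µg/L.

0.214 µg/L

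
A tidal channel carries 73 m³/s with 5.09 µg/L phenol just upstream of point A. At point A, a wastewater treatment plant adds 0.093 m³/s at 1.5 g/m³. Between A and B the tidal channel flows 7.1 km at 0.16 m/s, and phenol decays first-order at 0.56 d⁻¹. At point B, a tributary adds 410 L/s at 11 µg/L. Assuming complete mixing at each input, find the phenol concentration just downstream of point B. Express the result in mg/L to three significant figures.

5.09 µg/L = 0.00509 mg/L.
After input A: C = (73·0.00509 + 0.093·1.5) / 73.09 = 0.006992 mg/L.
Over the 7.1 km reach to input B (t = 4.438e+04 s = 0.5136 d), decay gives C = 0.006992·exp(−0.56·0.5136) = 0.005244 mg/L.
410 L/s = 0.41 m³/s.
11 µg/L = 0.011 mg/L.
After input B: C = (73.09·0.005244 + 0.41·0.011) / 73.5 = 0.005276 mg/L.

0.00528 mg/L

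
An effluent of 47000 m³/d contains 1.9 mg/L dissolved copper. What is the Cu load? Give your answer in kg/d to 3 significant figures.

89.3 kg/d

47000 m³/d = 0.544 m³/s.
Mass flux = Q·C = 0.544 m³/s × 1.9 g/m³ = 1.034 g/s.
= 1.034 g/s × 86.4 = 89.3 kg/d.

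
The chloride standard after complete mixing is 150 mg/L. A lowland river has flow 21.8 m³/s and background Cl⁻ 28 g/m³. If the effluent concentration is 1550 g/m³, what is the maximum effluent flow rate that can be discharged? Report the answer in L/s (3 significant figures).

Mass balance at complete mixing: C_std·(Q_w + Q_r) = Q_w·C_e + Q_r·C_b.
Rearranging, Q_w = Q_r·(C_std − C_b)/(C_e − C_std) = 21.8·(150 − 28) / (1550 − 150) = 1.9 m³/s.
= 1900 L/s.

1900 L/s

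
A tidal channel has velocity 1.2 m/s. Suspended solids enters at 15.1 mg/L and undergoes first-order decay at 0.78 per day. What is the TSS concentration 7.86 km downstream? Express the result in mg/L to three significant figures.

Travel time t = 7.86 km / 1.2 m/s = 7860/1.2 = 6550 s = 0.07581 d.
First-order decay: C = 15.1·exp(−0.78·0.07581) = 15.1·0.9426 = 14.23 mg/L.

14.2 mg/L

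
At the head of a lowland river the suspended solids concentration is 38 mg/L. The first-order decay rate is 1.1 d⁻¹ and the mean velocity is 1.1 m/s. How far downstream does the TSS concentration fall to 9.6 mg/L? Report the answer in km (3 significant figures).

From C = C₀·e^(−kt), t = ln(C₀/C)/k = ln(38/9.6)/1.1 = 1.376/1.1 = 1.251 d.
Distance = v·t = 1.1 m/s × 1.081e+05 s = 1.189e+05 m = 118.9 km.

119 km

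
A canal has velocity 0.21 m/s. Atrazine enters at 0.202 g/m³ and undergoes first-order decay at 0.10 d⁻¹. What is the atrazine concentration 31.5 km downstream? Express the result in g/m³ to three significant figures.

Travel time t = 31.5 km / 0.21 m/s = 3.15e+04/0.21 = 1.5e+05 s = 1.736 d.
First-order decay: C = 0.202·exp(−0.10·1.736) = 0.202·0.8406 = 0.1698 g/m³.

0.170 g/m³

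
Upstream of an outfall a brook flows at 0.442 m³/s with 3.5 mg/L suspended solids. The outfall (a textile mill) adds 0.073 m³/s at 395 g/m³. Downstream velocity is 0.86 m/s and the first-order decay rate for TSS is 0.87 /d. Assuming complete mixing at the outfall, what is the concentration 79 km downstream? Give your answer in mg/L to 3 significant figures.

After complete mixing, C₀ = (0.073·395 + 0.442·3.5) / 0.515 = 58.99 mg/L.
Travel time t = 7.9e+04 m / 0.86 m/s = 9.186e+04 s = 1.063 d.
C = 58.99·exp(−0.87·1.063) = 58.99·0.3965 = 23.39 mg/L.

23.4 mg/L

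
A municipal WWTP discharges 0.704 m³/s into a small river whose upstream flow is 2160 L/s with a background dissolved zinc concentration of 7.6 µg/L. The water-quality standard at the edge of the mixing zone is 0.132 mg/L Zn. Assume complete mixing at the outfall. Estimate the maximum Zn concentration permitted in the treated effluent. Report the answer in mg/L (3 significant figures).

0.514 mg/L

2160 L/s = 2.16 m³/s.
7.6 µg/L = 0.0076 mg/L.
Mass balance: 0.132·2.864 = 0.704·Cₑ + 2.16·0.0076.
Cₑ = (0.378 − 0.01642) / 0.704 = 0.5137 mg/L.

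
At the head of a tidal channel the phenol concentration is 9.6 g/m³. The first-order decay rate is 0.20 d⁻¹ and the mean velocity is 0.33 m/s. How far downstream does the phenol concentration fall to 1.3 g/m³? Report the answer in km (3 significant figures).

From C = C₀·e^(−kt), t = ln(C₀/C)/k = ln(9.6/1.3)/0.20 = 1.999/0.20 = 9.997 d.
Distance = v·t = 0.33 m/s × 8.637e+05 s = 2.85e+05 m = 285 km.

285 km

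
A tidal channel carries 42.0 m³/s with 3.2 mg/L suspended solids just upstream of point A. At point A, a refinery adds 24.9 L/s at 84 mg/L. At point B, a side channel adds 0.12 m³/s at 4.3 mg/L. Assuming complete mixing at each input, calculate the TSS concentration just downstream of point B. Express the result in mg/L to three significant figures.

3.25 mg/L

24.9 L/s = 0.0249 m³/s.
After input A: C = (42·3.2 + 0.0249·84) / 42.02 = 3.248 mg/L.
After input B: C = (42.02·3.248 + 0.12·4.3) / 42.14 = 3.251 mg/L.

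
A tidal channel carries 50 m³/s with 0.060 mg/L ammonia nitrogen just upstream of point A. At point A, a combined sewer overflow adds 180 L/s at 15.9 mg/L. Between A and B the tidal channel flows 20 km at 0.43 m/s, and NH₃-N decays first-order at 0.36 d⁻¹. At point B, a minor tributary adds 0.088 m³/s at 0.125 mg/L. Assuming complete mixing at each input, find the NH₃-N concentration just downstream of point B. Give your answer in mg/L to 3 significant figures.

0.0963 mg/L

180 L/s = 0.18 m³/s.
After input A: C = (50·0.06 + 0.18·15.9) / 50.18 = 0.1168 mg/L.
Over the 20 km reach to input B (t = 4.651e+04 s = 0.5383 d), decay gives C = 0.1168·exp(−0.36·0.5383) = 0.09624 mg/L.
After input B: C = (50.18·0.09624 + 0.088·0.125) / 50.27 = 0.09629 mg/L.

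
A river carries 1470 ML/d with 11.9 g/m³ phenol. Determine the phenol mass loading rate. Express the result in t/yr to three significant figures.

6390 t/yr

1470 ML/d = 17.01 m³/s.
Mass flux = Q·C = 17.01 m³/s × 11.9 g/m³ = 202.5 g/s.
= 202.5 g/s × 31.56 = 6389 t/yr.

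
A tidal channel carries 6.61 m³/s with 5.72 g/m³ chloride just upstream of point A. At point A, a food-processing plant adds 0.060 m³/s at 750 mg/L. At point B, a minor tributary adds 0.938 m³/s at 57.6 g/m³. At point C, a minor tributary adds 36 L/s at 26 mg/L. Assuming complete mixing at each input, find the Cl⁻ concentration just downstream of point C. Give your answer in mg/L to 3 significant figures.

18.0 mg/L

After input A: C = (6.61·5.72 + 0.06·750) / 6.67 = 12.42 mg/L.
After input B: C = (6.67·12.42 + 0.938·57.6) / 7.608 = 17.99 mg/L.
36 L/s = 0.036 m³/s.
After input C: C = (7.608·17.99 + 0.036·26) / 7.644 = 18.02 mg/L.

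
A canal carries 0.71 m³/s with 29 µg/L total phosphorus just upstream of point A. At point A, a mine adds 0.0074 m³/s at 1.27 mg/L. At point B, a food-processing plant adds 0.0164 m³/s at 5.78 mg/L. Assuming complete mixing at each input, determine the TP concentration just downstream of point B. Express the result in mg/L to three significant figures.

29 µg/L = 0.029 mg/L.
After input A: C = (0.71·0.029 + 0.0074·1.27) / 0.7174 = 0.0418 mg/L.
After input B: C = (0.7174·0.0418 + 0.0164·5.78) / 0.7338 = 0.17 mg/L.

0.170 mg/L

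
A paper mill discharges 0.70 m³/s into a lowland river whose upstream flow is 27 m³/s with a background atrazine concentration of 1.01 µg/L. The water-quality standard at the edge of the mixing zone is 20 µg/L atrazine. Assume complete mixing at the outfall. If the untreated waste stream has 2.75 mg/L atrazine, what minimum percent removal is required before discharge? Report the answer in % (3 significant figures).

1.01 µg/L = 0.00101 mg/L.
20 µg/L = 0.02 mg/L.
Mass balance: 0.02·27.7 = 0.7·Cₑ + 27·0.00101.
Cₑ = (0.554 − 0.02727) / 0.7 = 0.7525 mg/L.
Required removal = 1 − 0.7525/2.75 = 72.64 %.

72.6 %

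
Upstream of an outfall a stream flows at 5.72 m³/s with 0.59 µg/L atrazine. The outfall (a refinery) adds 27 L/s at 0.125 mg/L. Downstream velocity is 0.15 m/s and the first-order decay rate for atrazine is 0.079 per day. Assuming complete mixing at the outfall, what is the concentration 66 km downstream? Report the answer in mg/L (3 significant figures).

27 L/s = 0.027 m³/s.
0.59 µg/L = 0.00059 mg/L.
After complete mixing, C₀ = (0.027·0.125 + 5.72·0.00059) / 5.747 = 0.001174 mg/L.
Travel time t = 6.6e+04 m / 0.15 m/s = 4.4e+05 s = 5.093 d.
C = 0.001174·exp(−0.079·5.093) = 0.001174·0.6688 = 0.0007855 mg/L.

0.000785 mg/L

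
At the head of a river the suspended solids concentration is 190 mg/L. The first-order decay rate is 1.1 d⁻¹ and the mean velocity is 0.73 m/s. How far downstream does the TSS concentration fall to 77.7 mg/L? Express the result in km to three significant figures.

From C = C₀·e^(−kt), t = ln(C₀/C)/k = ln(190/77.7)/1.1 = 0.8942/1.1 = 0.8129 d.
Distance = v·t = 0.73 m/s × 7.023e+04 s = 5.127e+04 m = 51.27 km.

51.3 km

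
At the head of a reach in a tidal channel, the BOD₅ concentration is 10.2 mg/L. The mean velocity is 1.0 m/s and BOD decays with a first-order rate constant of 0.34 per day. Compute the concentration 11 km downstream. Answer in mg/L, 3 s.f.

Travel time t = 11 km / 1.0 m/s = 1.1e+04/1.0 = 1.1e+04 s = 0.1273 d.
First-order decay: C = 10.2·exp(−0.34·0.1273) = 10.2·0.9576 = 9.768 mg/L.

9.77 mg/L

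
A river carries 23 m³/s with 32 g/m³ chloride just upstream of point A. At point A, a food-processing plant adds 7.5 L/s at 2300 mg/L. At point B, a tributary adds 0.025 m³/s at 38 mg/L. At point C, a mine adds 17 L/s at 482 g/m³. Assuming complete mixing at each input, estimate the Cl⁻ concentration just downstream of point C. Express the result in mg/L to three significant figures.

33.1 mg/L

7.5 L/s = 0.0075 m³/s.
After input A: C = (23·32 + 0.0075·2300) / 23.01 = 32.74 mg/L.
After input B: C = (23.01·32.74 + 0.025·38) / 23.03 = 32.75 mg/L.
17 L/s = 0.017 m³/s.
After input C: C = (23.03·32.75 + 0.017·482) / 23.05 = 33.08 mg/L.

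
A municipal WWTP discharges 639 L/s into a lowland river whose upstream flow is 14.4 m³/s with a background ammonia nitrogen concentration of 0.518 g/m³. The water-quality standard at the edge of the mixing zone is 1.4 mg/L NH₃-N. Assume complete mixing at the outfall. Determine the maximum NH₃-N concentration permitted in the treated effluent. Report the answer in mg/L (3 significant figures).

21.3 mg/L

639 L/s = 0.639 m³/s.
Mass balance: 1.4·15.04 = 0.639·Cₑ + 14.4·0.518.
Cₑ = (21.05 − 7.459) / 0.639 = 21.28 mg/L.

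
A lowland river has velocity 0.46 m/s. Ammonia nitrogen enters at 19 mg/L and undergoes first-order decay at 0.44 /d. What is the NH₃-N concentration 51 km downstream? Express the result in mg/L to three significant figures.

Travel time t = 51 km / 0.46 m/s = 5.1e+04/0.46 = 1.109e+05 s = 1.283 d.
First-order decay: C = 19·exp(−0.44·1.283) = 19·0.5686 = 10.8 mg/L.

10.8 mg/L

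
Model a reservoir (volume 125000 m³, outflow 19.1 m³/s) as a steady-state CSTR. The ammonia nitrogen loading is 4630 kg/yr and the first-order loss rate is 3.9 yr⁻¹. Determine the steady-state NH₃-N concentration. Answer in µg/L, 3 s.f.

7.68 µg/L

Outflow Q = 19.1 m³/s × 3.156e+07 s/yr = 6.028e+08 m³/yr.
Steady-state CSTR mass balance: W = Q·C + k·V·C, so C = W/(Q + kV).
Q + kV = 6.028e+08 + 3.9·125000 = 6.032e+08 m³/yr.
C = 4630/6.032e+08 = 7.675e-06 kg/m³ = 0.007675 mg/L = 7.675 µg/L.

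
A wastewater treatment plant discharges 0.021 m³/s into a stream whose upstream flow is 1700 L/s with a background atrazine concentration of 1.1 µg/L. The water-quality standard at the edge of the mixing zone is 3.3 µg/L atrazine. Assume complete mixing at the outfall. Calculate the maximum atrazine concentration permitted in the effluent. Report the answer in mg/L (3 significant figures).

0.181 mg/L

1700 L/s = 1.7 m³/s.
1.1 µg/L = 0.0011 mg/L.
3.3 µg/L = 0.0033 mg/L.
Mass balance: 0.0033·1.721 = 0.021·Cₑ + 1.7·0.0011.
Cₑ = (0.005679 − 0.00187) / 0.021 = 0.1814 mg/L.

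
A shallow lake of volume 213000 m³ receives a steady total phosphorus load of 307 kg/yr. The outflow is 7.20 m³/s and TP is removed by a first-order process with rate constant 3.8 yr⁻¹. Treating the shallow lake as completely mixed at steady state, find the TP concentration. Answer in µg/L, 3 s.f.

1.35 µg/L

Outflow Q = 7.20 m³/s × 3.156e+07 s/yr = 2.272e+08 m³/yr.
Steady-state CSTR mass balance: W = Q·C + k·V·C, so C = W/(Q + kV).
Q + kV = 2.272e+08 + 3.8·213000 = 2.28e+08 m³/yr.
C = 307/2.28e+08 = 1.346e-06 kg/m³ = 0.001346 mg/L = 1.346 µg/L.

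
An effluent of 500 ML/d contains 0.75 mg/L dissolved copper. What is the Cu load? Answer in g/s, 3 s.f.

4.34 g/s

500 ML/d = 5.787 m³/s.
Mass flux = Q·C = 5.787 m³/s × 0.75 g/m³ = 4.34 g/s.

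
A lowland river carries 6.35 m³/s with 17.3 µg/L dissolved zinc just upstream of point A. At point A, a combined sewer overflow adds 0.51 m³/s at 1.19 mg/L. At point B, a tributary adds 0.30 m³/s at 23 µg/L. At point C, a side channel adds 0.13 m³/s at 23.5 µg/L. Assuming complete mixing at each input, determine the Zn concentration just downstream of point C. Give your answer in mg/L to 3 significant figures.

0.0997 mg/L

17.3 µg/L = 0.0173 mg/L.
After input A: C = (6.35·0.0173 + 0.51·1.19) / 6.86 = 0.1045 mg/L.
23 µg/L = 0.023 mg/L.
After input B: C = (6.86·0.1045 + 0.3·0.023) / 7.16 = 0.1011 mg/L.
23.5 µg/L = 0.0235 mg/L.
After input C: C = (7.16·0.1011 + 0.13·0.0235) / 7.29 = 0.09969 mg/L.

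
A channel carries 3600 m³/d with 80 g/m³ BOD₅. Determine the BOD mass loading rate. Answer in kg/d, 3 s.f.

288 kg/d

3600 m³/d = 0.04167 m³/s.
Mass flux = Q·C = 0.04167 m³/s × 80 g/m³ = 3.333 g/s.
= 3.333 g/s × 86.4 = 288 kg/d.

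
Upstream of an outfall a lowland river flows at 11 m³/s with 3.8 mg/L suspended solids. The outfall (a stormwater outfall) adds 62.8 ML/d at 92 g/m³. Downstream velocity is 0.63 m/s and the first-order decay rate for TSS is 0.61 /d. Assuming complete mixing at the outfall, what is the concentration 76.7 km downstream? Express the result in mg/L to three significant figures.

3.92 mg/L

62.8 ML/d = 0.7269 m³/s.
After complete mixing, C₀ = (0.7269·92 + 11·3.8) / 11.73 = 9.267 mg/L.
Travel time t = 7.67e+04 m / 0.63 m/s = 1.217e+05 s = 1.409 d.
C = 9.267·exp(−0.61·1.409) = 9.267·0.4234 = 3.923 mg/L.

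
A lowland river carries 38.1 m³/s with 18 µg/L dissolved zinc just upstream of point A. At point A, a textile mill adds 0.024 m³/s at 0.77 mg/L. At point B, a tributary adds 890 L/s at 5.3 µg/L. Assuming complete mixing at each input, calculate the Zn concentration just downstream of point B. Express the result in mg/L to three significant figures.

18 µg/L = 0.018 mg/L.
After input A: C = (38.1·0.018 + 0.024·0.77) / 38.12 = 0.01847 mg/L.
890 L/s = 0.89 m³/s.
5.3 µg/L = 0.0053 mg/L.
After input B: C = (38.12·0.01847 + 0.89·0.0053) / 39.01 = 0.01817 mg/L.

0.0182 mg/L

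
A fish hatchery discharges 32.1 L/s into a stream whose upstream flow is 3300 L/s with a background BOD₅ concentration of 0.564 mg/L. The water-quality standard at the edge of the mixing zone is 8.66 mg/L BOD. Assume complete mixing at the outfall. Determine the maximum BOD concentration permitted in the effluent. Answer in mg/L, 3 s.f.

841 mg/L

32.1 L/s = 0.0321 m³/s.
3300 L/s = 3.3 m³/s.
Mass balance: 8.66·3.332 = 0.0321·Cₑ + 3.3·0.564.
Cₑ = (28.86 − 1.861) / 0.0321 = 841 mg/L.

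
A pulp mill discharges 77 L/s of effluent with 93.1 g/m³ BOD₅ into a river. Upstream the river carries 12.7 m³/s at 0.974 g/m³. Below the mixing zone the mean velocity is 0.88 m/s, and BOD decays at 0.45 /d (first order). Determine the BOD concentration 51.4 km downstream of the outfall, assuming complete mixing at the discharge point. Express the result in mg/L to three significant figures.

77 L/s = 0.077 m³/s.
After complete mixing, C₀ = (0.077·93.1 + 12.7·0.974) / 12.78 = 1.529 mg/L.
Travel time t = 5.14e+04 m / 0.88 m/s = 5.841e+04 s = 0.676 d.
C = 1.529·exp(−0.45·0.676) = 1.529·0.7377 = 1.128 mg/L.

1.13 mg/L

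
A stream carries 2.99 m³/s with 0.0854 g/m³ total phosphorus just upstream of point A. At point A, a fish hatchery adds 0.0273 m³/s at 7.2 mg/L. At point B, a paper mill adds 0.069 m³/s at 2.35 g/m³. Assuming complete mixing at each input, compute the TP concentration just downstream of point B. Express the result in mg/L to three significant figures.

0.199 mg/L

After input A: C = (2.99·0.0854 + 0.0273·7.2) / 3.017 = 0.1498 mg/L.
After input B: C = (3.017·0.1498 + 0.069·2.35) / 3.086 = 0.199 mg/L.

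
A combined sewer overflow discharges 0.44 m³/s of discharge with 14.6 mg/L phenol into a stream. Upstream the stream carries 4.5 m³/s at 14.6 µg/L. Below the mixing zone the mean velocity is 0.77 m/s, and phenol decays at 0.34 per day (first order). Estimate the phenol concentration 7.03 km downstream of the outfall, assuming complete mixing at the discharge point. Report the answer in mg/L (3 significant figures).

1.27 mg/L

14.6 µg/L = 0.0146 mg/L.
After complete mixing, C₀ = (0.44·14.6 + 4.5·0.0146) / 4.94 = 1.314 mg/L.
Travel time t = 7030 m / 0.77 m/s = 9130 s = 0.1057 d.
C = 1.314·exp(−0.34·0.1057) = 1.314·0.9647 = 1.267 mg/L.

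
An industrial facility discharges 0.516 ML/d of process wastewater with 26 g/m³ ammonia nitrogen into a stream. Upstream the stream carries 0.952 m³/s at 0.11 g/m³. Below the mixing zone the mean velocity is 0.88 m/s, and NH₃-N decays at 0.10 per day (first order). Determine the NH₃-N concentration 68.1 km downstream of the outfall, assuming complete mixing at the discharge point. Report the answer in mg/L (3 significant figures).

0.248 mg/L

0.516 ML/d = 0.005972 m³/s.
After complete mixing, C₀ = (0.005972·26 + 0.952·0.11) / 0.958 = 0.2714 mg/L.
Travel time t = 6.81e+04 m / 0.88 m/s = 7.739e+04 s = 0.8957 d.
C = 0.2714·exp(−0.10·0.8957) = 0.2714·0.9143 = 0.2482 mg/L.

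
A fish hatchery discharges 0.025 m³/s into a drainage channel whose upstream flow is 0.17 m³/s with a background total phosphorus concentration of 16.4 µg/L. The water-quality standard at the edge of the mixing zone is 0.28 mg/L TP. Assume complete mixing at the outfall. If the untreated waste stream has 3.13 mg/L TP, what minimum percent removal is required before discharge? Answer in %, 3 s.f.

16.4 µg/L = 0.0164 mg/L.
Mass balance: 0.28·0.195 = 0.025·Cₑ + 0.17·0.0164.
Cₑ = (0.0546 − 0.002788) / 0.025 = 2.072 mg/L.
Required removal = 1 − 2.072/3.13 = 33.79 %.

33.8 %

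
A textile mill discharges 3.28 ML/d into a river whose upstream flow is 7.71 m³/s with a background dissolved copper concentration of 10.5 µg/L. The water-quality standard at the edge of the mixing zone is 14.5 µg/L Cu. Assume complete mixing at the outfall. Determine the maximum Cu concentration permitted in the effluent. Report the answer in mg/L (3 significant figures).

3.28 ML/d = 0.03796 m³/s.
10.5 µg/L = 0.0105 mg/L.
14.5 µg/L = 0.0145 mg/L.
Mass balance: 0.0145·7.748 = 0.03796·Cₑ + 7.71·0.0105.
Cₑ = (0.1123 − 0.08095) / 0.03796 = 0.8269 mg/L.

0.827 mg/L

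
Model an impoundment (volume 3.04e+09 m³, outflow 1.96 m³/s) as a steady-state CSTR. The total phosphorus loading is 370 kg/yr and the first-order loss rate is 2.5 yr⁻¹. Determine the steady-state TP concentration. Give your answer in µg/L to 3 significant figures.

0.0483 µg/L

Outflow Q = 1.96 m³/s × 3.156e+07 s/yr = 6.185e+07 m³/yr.
Steady-state CSTR mass balance: W = Q·C + k·V·C, so C = W/(Q + kV).
Q + kV = 6.185e+07 + 2.5·3.04e+09 = 7.662e+09 m³/yr.
C = 370/7.662e+09 = 4.829e-08 kg/m³ = 4.829e-05 mg/L = 0.04829 µg/L.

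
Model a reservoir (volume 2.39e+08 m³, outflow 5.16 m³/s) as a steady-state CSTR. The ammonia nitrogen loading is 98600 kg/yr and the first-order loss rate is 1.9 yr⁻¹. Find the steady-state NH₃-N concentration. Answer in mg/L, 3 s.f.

0.160 mg/L

Outflow Q = 5.16 m³/s × 3.156e+07 s/yr = 1.628e+08 m³/yr.
Steady-state CSTR mass balance: W = Q·C + k·V·C, so C = W/(Q + kV).
Q + kV = 1.628e+08 + 1.9·2.39e+08 = 6.169e+08 m³/yr.
C = 98600/6.169e+08 = 0.0001598 kg/m³ = 0.1598 mg/L.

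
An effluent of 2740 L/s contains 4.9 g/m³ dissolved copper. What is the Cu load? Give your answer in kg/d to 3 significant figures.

1160 kg/d

2740 L/s = 2.74 m³/s.
Mass flux = Q·C = 2.74 m³/s × 4.9 g/m³ = 13.43 g/s.
= 13.43 g/s × 86.4 = 1160 kg/d.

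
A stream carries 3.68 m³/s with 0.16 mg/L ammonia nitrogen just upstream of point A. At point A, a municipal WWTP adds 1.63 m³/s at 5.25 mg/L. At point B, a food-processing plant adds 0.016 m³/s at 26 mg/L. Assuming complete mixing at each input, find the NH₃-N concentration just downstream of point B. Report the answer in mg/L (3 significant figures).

After input A: C = (3.68·0.16 + 1.63·5.25) / 5.31 = 1.722 mg/L.
After input B: C = (5.31·1.722 + 0.016·26) / 5.326 = 1.795 mg/L.

1.80 mg/L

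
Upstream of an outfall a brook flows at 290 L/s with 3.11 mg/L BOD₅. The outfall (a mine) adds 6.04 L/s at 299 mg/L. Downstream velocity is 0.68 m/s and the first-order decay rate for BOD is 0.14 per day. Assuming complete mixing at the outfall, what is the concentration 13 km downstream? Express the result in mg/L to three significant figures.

6.04 L/s = 0.00604 m³/s.
290 L/s = 0.29 m³/s.
After complete mixing, C₀ = (0.00604·299 + 0.29·3.11) / 0.296 = 9.147 mg/L.
Travel time t = 1.3e+04 m / 0.68 m/s = 1.912e+04 s = 0.2213 d.
C = 9.147·exp(−0.14·0.2213) = 9.147·0.9695 = 8.868 mg/L.

8.87 mg/L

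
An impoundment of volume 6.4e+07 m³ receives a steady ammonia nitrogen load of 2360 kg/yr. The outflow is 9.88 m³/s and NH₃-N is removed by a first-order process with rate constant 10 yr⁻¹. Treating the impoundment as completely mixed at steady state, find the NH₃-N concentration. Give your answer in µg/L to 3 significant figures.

2.48 µg/L

Outflow Q = 9.88 m³/s × 3.156e+07 s/yr = 3.118e+08 m³/yr.
Steady-state CSTR mass balance: W = Q·C + k·V·C, so C = W/(Q + kV).
Q + kV = 3.118e+08 + 10·6.4e+07 = 9.518e+08 m³/yr.
C = 2360/9.518e+08 = 2.48e-06 kg/m³ = 0.00248 mg/L = 2.48 µg/L.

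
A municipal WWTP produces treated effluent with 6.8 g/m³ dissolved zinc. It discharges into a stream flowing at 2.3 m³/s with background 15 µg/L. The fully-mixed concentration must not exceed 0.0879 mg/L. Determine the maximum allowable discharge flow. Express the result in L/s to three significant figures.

25.0 L/s

15 µg/L = 0.015 mg/L.
Mass balance at complete mixing: C_std·(Q_w + Q_r) = Q_w·C_e + Q_r·C_b.
Rearranging, Q_w = Q_r·(C_std − C_b)/(C_e − C_std) = 2.3·(0.0879 − 0.015) / (6.8 − 0.0879) = 0.02498 m³/s.
= 24.98 L/s.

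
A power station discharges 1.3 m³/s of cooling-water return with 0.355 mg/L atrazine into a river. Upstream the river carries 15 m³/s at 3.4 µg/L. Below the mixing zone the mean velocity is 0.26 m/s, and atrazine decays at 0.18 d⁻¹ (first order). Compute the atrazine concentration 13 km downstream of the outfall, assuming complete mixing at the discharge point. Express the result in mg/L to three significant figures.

0.0283 mg/L

3.4 µg/L = 0.0034 mg/L.
After complete mixing, C₀ = (1.3·0.355 + 15·0.0034) / 16.3 = 0.03144 mg/L.
Travel time t = 1.3e+04 m / 0.26 m/s = 5e+04 s = 0.5787 d.
C = 0.03144·exp(−0.18·0.5787) = 0.03144·0.9011 = 0.02833 mg/L.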